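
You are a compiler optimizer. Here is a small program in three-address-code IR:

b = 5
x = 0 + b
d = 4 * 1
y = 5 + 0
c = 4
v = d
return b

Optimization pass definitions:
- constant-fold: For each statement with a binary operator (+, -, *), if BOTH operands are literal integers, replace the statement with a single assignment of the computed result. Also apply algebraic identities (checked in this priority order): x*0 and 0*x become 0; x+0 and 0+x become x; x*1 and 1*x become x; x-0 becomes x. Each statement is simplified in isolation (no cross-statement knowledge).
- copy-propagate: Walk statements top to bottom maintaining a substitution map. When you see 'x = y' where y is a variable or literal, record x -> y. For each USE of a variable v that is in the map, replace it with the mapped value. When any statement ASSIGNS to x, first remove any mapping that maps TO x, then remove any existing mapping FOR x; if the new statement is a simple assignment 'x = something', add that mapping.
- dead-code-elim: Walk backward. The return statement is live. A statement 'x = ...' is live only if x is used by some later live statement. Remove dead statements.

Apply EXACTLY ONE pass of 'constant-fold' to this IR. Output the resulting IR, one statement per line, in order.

Answer: b = 5
x = b
d = 4
y = 5
c = 4
v = d
return b

Derivation:
Applying constant-fold statement-by-statement:
  [1] b = 5  (unchanged)
  [2] x = 0 + b  -> x = b
  [3] d = 4 * 1  -> d = 4
  [4] y = 5 + 0  -> y = 5
  [5] c = 4  (unchanged)
  [6] v = d  (unchanged)
  [7] return b  (unchanged)
Result (7 stmts):
  b = 5
  x = b
  d = 4
  y = 5
  c = 4
  v = d
  return b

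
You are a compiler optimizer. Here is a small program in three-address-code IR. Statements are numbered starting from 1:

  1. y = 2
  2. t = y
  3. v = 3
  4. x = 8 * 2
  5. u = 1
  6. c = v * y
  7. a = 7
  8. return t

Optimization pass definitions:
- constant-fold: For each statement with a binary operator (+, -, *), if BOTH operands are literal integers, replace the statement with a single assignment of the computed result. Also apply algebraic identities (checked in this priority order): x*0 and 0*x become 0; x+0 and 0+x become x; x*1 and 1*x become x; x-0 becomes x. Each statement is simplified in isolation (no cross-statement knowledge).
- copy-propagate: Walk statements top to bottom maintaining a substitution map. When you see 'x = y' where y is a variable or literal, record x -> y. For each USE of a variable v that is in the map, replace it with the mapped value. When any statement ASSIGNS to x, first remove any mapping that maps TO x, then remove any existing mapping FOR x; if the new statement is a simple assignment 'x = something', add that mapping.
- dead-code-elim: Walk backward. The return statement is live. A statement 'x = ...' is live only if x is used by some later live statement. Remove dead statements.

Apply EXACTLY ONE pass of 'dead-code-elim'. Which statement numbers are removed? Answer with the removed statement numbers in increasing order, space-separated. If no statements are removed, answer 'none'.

Answer: 3 4 5 6 7

Derivation:
Backward liveness scan:
Stmt 1 'y = 2': KEEP (y is live); live-in = []
Stmt 2 't = y': KEEP (t is live); live-in = ['y']
Stmt 3 'v = 3': DEAD (v not in live set ['t'])
Stmt 4 'x = 8 * 2': DEAD (x not in live set ['t'])
Stmt 5 'u = 1': DEAD (u not in live set ['t'])
Stmt 6 'c = v * y': DEAD (c not in live set ['t'])
Stmt 7 'a = 7': DEAD (a not in live set ['t'])
Stmt 8 'return t': KEEP (return); live-in = ['t']
Removed statement numbers: [3, 4, 5, 6, 7]
Surviving IR:
  y = 2
  t = y
  return t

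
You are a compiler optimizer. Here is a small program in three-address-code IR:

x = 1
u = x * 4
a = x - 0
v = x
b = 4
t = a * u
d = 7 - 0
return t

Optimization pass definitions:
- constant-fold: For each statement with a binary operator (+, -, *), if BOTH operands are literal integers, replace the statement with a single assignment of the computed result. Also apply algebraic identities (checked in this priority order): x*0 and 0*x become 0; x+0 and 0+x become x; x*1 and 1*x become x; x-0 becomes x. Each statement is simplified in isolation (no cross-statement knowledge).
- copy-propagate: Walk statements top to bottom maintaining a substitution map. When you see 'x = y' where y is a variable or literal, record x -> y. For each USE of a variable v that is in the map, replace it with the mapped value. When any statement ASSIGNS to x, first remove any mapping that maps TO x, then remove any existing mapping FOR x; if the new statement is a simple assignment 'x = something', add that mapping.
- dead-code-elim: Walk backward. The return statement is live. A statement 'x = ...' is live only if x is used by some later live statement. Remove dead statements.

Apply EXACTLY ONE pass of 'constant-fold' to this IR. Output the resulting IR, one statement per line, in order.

Applying constant-fold statement-by-statement:
  [1] x = 1  (unchanged)
  [2] u = x * 4  (unchanged)
  [3] a = x - 0  -> a = x
  [4] v = x  (unchanged)
  [5] b = 4  (unchanged)
  [6] t = a * u  (unchanged)
  [7] d = 7 - 0  -> d = 7
  [8] return t  (unchanged)
Result (8 stmts):
  x = 1
  u = x * 4
  a = x
  v = x
  b = 4
  t = a * u
  d = 7
  return t

Answer: x = 1
u = x * 4
a = x
v = x
b = 4
t = a * u
d = 7
return t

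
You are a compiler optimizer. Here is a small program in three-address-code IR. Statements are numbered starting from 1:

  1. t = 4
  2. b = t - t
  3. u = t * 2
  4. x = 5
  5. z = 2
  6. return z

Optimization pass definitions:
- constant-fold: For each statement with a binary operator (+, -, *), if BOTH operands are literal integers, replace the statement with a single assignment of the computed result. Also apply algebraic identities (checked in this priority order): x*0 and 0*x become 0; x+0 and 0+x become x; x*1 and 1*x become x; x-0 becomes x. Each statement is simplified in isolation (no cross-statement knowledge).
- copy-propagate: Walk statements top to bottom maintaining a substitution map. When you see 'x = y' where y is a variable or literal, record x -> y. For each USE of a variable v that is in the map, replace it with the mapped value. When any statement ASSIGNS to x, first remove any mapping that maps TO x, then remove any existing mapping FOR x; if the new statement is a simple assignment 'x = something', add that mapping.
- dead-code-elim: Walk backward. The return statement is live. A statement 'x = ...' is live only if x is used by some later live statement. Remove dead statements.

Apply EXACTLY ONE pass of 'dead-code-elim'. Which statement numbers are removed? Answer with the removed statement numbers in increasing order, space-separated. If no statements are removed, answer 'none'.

Backward liveness scan:
Stmt 1 't = 4': DEAD (t not in live set [])
Stmt 2 'b = t - t': DEAD (b not in live set [])
Stmt 3 'u = t * 2': DEAD (u not in live set [])
Stmt 4 'x = 5': DEAD (x not in live set [])
Stmt 5 'z = 2': KEEP (z is live); live-in = []
Stmt 6 'return z': KEEP (return); live-in = ['z']
Removed statement numbers: [1, 2, 3, 4]
Surviving IR:
  z = 2
  return z

Answer: 1 2 3 4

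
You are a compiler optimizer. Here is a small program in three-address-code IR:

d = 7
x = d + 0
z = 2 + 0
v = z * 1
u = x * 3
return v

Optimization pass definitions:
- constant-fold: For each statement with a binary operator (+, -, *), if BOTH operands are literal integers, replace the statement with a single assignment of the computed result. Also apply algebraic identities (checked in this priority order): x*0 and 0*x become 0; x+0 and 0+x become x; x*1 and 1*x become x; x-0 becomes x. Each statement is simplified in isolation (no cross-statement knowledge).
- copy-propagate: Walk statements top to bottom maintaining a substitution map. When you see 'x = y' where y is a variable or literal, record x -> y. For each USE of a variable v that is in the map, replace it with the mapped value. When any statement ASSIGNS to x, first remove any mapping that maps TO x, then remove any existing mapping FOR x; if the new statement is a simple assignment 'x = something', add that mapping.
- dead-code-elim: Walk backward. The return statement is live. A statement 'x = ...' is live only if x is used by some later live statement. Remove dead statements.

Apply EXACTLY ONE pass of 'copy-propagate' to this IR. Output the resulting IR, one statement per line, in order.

Applying copy-propagate statement-by-statement:
  [1] d = 7  (unchanged)
  [2] x = d + 0  -> x = 7 + 0
  [3] z = 2 + 0  (unchanged)
  [4] v = z * 1  (unchanged)
  [5] u = x * 3  (unchanged)
  [6] return v  (unchanged)
Result (6 stmts):
  d = 7
  x = 7 + 0
  z = 2 + 0
  v = z * 1
  u = x * 3
  return v

Answer: d = 7
x = 7 + 0
z = 2 + 0
v = z * 1
u = x * 3
return v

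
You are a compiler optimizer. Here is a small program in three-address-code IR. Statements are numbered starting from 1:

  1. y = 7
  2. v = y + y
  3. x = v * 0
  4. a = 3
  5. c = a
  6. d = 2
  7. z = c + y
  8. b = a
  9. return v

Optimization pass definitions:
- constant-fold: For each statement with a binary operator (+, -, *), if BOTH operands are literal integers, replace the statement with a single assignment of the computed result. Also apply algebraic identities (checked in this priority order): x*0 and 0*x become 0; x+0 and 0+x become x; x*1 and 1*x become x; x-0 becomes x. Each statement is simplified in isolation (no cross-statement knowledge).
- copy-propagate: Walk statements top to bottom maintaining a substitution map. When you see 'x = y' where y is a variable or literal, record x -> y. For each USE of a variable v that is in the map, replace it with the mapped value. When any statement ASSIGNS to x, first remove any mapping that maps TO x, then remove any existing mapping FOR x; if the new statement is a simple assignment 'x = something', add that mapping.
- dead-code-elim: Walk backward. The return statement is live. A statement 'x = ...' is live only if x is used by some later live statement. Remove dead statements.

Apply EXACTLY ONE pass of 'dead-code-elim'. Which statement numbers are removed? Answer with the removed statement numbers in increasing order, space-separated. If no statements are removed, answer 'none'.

Backward liveness scan:
Stmt 1 'y = 7': KEEP (y is live); live-in = []
Stmt 2 'v = y + y': KEEP (v is live); live-in = ['y']
Stmt 3 'x = v * 0': DEAD (x not in live set ['v'])
Stmt 4 'a = 3': DEAD (a not in live set ['v'])
Stmt 5 'c = a': DEAD (c not in live set ['v'])
Stmt 6 'd = 2': DEAD (d not in live set ['v'])
Stmt 7 'z = c + y': DEAD (z not in live set ['v'])
Stmt 8 'b = a': DEAD (b not in live set ['v'])
Stmt 9 'return v': KEEP (return); live-in = ['v']
Removed statement numbers: [3, 4, 5, 6, 7, 8]
Surviving IR:
  y = 7
  v = y + y
  return v

Answer: 3 4 5 6 7 8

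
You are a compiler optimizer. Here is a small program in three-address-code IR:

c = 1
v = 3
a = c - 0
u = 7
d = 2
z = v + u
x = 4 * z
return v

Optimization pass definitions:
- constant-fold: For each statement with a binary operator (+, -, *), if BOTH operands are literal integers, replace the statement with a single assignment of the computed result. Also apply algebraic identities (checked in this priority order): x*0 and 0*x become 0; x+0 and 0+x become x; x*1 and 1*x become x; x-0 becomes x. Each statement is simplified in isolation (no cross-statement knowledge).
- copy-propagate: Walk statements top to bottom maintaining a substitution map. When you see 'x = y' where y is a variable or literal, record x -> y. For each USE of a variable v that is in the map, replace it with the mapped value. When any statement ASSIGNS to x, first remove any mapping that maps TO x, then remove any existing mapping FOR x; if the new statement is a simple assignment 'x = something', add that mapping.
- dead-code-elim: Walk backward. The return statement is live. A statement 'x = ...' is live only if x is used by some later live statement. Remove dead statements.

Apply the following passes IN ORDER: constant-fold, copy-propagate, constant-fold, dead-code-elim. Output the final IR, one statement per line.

Answer: return 3

Derivation:
Initial IR:
  c = 1
  v = 3
  a = c - 0
  u = 7
  d = 2
  z = v + u
  x = 4 * z
  return v
After constant-fold (8 stmts):
  c = 1
  v = 3
  a = c
  u = 7
  d = 2
  z = v + u
  x = 4 * z
  return v
After copy-propagate (8 stmts):
  c = 1
  v = 3
  a = 1
  u = 7
  d = 2
  z = 3 + 7
  x = 4 * z
  return 3
After constant-fold (8 stmts):
  c = 1
  v = 3
  a = 1
  u = 7
  d = 2
  z = 10
  x = 4 * z
  return 3
After dead-code-elim (1 stmts):
  return 3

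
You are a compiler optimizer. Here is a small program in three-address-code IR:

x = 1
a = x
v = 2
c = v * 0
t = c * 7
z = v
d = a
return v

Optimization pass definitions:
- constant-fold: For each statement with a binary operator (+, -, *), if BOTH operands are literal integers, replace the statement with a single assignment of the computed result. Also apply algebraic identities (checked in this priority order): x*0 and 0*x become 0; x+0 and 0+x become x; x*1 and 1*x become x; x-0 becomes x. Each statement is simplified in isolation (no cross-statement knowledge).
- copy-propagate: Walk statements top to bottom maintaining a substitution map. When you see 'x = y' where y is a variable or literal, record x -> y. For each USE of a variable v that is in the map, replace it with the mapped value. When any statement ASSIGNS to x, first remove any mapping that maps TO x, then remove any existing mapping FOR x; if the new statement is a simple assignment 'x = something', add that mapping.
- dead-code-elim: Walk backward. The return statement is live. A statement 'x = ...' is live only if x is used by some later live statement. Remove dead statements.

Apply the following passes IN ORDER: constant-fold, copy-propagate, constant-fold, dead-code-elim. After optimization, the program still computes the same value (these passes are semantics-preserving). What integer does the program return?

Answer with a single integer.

Answer: 2

Derivation:
Initial IR:
  x = 1
  a = x
  v = 2
  c = v * 0
  t = c * 7
  z = v
  d = a
  return v
After constant-fold (8 stmts):
  x = 1
  a = x
  v = 2
  c = 0
  t = c * 7
  z = v
  d = a
  return v
After copy-propagate (8 stmts):
  x = 1
  a = 1
  v = 2
  c = 0
  t = 0 * 7
  z = 2
  d = 1
  return 2
After constant-fold (8 stmts):
  x = 1
  a = 1
  v = 2
  c = 0
  t = 0
  z = 2
  d = 1
  return 2
After dead-code-elim (1 stmts):
  return 2
Evaluate:
  x = 1  =>  x = 1
  a = x  =>  a = 1
  v = 2  =>  v = 2
  c = v * 0  =>  c = 0
  t = c * 7  =>  t = 0
  z = v  =>  z = 2
  d = a  =>  d = 1
  return v = 2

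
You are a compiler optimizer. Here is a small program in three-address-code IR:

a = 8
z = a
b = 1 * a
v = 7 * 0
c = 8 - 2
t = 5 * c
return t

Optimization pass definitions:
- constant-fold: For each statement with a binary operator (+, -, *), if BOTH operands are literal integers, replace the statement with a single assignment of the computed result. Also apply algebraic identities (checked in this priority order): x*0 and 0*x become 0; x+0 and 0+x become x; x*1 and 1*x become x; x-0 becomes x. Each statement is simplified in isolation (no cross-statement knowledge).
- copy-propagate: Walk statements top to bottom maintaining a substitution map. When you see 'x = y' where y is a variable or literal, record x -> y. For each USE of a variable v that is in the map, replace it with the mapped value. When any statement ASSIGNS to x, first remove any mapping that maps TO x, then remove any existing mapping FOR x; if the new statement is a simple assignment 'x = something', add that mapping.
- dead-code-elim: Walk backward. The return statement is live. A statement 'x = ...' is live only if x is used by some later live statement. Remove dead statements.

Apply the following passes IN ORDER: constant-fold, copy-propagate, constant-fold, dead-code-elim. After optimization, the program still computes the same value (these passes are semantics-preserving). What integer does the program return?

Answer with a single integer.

Answer: 30

Derivation:
Initial IR:
  a = 8
  z = a
  b = 1 * a
  v = 7 * 0
  c = 8 - 2
  t = 5 * c
  return t
After constant-fold (7 stmts):
  a = 8
  z = a
  b = a
  v = 0
  c = 6
  t = 5 * c
  return t
After copy-propagate (7 stmts):
  a = 8
  z = 8
  b = 8
  v = 0
  c = 6
  t = 5 * 6
  return t
After constant-fold (7 stmts):
  a = 8
  z = 8
  b = 8
  v = 0
  c = 6
  t = 30
  return t
After dead-code-elim (2 stmts):
  t = 30
  return t
Evaluate:
  a = 8  =>  a = 8
  z = a  =>  z = 8
  b = 1 * a  =>  b = 8
  v = 7 * 0  =>  v = 0
  c = 8 - 2  =>  c = 6
  t = 5 * c  =>  t = 30
  return t = 30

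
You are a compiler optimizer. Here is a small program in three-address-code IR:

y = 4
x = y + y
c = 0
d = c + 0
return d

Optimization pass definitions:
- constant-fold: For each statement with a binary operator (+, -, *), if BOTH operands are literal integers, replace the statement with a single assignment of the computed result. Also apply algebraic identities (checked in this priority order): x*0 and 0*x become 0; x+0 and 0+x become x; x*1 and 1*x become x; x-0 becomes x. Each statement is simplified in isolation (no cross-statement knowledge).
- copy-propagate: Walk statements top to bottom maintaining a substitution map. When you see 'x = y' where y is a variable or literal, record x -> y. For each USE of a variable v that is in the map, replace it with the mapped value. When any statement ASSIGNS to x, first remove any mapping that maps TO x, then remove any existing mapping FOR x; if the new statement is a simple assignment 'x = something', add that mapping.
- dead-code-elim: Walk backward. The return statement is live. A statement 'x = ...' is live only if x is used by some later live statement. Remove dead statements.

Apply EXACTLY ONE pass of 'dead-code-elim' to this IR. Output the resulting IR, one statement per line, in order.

Answer: c = 0
d = c + 0
return d

Derivation:
Applying dead-code-elim statement-by-statement:
  [5] return d  -> KEEP (return); live=['d']
  [4] d = c + 0  -> KEEP; live=['c']
  [3] c = 0  -> KEEP; live=[]
  [2] x = y + y  -> DEAD (x not live)
  [1] y = 4  -> DEAD (y not live)
Result (3 stmts):
  c = 0
  d = c + 0
  return d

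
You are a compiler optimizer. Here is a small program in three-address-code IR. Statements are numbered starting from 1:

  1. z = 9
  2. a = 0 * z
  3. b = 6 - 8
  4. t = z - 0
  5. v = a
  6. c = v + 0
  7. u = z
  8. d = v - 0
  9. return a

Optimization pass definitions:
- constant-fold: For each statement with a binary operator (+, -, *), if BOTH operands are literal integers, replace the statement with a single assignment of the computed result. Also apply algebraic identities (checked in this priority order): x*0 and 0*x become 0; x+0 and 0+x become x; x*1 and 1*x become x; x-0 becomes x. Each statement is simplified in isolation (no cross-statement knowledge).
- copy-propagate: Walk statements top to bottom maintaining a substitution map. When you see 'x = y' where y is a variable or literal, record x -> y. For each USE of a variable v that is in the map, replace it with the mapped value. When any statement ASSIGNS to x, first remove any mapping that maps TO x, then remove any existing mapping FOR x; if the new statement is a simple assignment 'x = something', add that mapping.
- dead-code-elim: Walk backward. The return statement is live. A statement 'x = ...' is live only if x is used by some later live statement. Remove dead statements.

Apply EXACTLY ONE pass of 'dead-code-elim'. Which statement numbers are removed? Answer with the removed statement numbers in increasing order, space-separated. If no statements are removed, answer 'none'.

Answer: 3 4 5 6 7 8

Derivation:
Backward liveness scan:
Stmt 1 'z = 9': KEEP (z is live); live-in = []
Stmt 2 'a = 0 * z': KEEP (a is live); live-in = ['z']
Stmt 3 'b = 6 - 8': DEAD (b not in live set ['a'])
Stmt 4 't = z - 0': DEAD (t not in live set ['a'])
Stmt 5 'v = a': DEAD (v not in live set ['a'])
Stmt 6 'c = v + 0': DEAD (c not in live set ['a'])
Stmt 7 'u = z': DEAD (u not in live set ['a'])
Stmt 8 'd = v - 0': DEAD (d not in live set ['a'])
Stmt 9 'return a': KEEP (return); live-in = ['a']
Removed statement numbers: [3, 4, 5, 6, 7, 8]
Surviving IR:
  z = 9
  a = 0 * z
  return a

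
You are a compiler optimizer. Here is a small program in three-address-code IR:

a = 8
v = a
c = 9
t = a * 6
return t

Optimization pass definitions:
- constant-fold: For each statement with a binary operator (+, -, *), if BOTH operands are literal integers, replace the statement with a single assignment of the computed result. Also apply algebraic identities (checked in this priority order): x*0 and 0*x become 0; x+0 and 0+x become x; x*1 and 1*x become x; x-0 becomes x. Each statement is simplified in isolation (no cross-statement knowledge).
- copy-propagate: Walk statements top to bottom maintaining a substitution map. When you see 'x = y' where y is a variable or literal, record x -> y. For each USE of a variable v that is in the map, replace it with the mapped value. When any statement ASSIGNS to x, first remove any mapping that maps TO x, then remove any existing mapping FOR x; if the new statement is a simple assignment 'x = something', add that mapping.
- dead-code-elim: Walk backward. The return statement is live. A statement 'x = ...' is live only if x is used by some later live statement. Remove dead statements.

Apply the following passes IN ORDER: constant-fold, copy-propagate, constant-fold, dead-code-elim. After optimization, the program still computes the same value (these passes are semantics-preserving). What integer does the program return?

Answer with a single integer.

Answer: 48

Derivation:
Initial IR:
  a = 8
  v = a
  c = 9
  t = a * 6
  return t
After constant-fold (5 stmts):
  a = 8
  v = a
  c = 9
  t = a * 6
  return t
After copy-propagate (5 stmts):
  a = 8
  v = 8
  c = 9
  t = 8 * 6
  return t
After constant-fold (5 stmts):
  a = 8
  v = 8
  c = 9
  t = 48
  return t
After dead-code-elim (2 stmts):
  t = 48
  return t
Evaluate:
  a = 8  =>  a = 8
  v = a  =>  v = 8
  c = 9  =>  c = 9
  t = a * 6  =>  t = 48
  return t = 48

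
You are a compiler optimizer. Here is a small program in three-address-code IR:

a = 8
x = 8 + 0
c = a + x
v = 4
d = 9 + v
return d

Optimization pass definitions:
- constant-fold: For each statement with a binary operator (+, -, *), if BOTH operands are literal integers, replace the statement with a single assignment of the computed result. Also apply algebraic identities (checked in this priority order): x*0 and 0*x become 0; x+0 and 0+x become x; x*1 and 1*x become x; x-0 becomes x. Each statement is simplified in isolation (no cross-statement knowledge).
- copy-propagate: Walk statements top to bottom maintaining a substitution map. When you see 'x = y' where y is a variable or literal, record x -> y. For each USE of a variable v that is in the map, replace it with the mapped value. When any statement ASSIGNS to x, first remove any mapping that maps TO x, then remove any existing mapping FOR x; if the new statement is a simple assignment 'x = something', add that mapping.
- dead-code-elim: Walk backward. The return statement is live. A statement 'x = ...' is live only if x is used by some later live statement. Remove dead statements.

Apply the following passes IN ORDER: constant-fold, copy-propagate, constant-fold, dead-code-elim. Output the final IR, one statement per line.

Answer: d = 13
return d

Derivation:
Initial IR:
  a = 8
  x = 8 + 0
  c = a + x
  v = 4
  d = 9 + v
  return d
After constant-fold (6 stmts):
  a = 8
  x = 8
  c = a + x
  v = 4
  d = 9 + v
  return d
After copy-propagate (6 stmts):
  a = 8
  x = 8
  c = 8 + 8
  v = 4
  d = 9 + 4
  return d
After constant-fold (6 stmts):
  a = 8
  x = 8
  c = 16
  v = 4
  d = 13
  return d
After dead-code-elim (2 stmts):
  d = 13
  return d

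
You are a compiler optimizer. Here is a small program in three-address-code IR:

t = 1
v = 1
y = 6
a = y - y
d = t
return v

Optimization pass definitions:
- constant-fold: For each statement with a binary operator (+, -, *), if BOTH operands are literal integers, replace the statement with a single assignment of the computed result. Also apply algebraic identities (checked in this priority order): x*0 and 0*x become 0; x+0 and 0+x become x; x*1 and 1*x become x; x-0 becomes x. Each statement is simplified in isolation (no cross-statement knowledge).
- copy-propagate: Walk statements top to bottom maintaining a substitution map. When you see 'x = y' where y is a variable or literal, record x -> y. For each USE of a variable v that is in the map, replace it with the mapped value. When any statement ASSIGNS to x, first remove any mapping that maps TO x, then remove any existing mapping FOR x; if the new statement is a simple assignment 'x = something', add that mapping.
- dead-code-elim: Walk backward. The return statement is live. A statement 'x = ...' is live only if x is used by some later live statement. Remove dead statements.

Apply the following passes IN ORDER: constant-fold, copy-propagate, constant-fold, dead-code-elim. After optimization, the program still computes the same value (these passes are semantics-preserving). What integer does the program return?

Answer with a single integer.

Initial IR:
  t = 1
  v = 1
  y = 6
  a = y - y
  d = t
  return v
After constant-fold (6 stmts):
  t = 1
  v = 1
  y = 6
  a = y - y
  d = t
  return v
After copy-propagate (6 stmts):
  t = 1
  v = 1
  y = 6
  a = 6 - 6
  d = 1
  return 1
After constant-fold (6 stmts):
  t = 1
  v = 1
  y = 6
  a = 0
  d = 1
  return 1
After dead-code-elim (1 stmts):
  return 1
Evaluate:
  t = 1  =>  t = 1
  v = 1  =>  v = 1
  y = 6  =>  y = 6
  a = y - y  =>  a = 0
  d = t  =>  d = 1
  return v = 1

Answer: 1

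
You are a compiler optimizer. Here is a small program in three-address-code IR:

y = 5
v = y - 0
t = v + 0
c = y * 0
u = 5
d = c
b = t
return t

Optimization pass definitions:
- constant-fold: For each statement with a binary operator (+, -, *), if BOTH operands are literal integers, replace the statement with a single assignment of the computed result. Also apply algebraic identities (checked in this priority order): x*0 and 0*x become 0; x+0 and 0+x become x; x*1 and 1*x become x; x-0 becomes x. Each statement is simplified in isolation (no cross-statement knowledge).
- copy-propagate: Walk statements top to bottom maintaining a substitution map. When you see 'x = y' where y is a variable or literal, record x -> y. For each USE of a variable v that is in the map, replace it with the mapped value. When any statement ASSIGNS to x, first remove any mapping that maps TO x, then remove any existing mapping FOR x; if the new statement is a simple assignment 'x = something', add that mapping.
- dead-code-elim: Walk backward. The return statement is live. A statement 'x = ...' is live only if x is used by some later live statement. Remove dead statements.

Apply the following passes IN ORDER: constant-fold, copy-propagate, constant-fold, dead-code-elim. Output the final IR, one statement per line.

Answer: return 5

Derivation:
Initial IR:
  y = 5
  v = y - 0
  t = v + 0
  c = y * 0
  u = 5
  d = c
  b = t
  return t
After constant-fold (8 stmts):
  y = 5
  v = y
  t = v
  c = 0
  u = 5
  d = c
  b = t
  return t
After copy-propagate (8 stmts):
  y = 5
  v = 5
  t = 5
  c = 0
  u = 5
  d = 0
  b = 5
  return 5
After constant-fold (8 stmts):
  y = 5
  v = 5
  t = 5
  c = 0
  u = 5
  d = 0
  b = 5
  return 5
After dead-code-elim (1 stmts):
  return 5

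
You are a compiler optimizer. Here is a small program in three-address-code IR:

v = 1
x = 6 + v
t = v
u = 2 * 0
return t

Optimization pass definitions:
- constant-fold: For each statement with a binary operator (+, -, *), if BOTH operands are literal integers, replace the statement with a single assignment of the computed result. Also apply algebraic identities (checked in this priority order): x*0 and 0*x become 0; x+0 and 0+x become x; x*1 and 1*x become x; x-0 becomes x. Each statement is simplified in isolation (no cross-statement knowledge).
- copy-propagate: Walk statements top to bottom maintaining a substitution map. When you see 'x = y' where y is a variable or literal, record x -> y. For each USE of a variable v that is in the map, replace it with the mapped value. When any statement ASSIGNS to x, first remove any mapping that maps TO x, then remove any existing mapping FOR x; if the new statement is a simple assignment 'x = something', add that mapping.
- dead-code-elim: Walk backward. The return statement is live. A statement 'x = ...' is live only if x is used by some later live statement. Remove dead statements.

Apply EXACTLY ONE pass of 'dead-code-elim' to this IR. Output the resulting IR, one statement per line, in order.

Answer: v = 1
t = v
return t

Derivation:
Applying dead-code-elim statement-by-statement:
  [5] return t  -> KEEP (return); live=['t']
  [4] u = 2 * 0  -> DEAD (u not live)
  [3] t = v  -> KEEP; live=['v']
  [2] x = 6 + v  -> DEAD (x not live)
  [1] v = 1  -> KEEP; live=[]
Result (3 stmts):
  v = 1
  t = v
  return t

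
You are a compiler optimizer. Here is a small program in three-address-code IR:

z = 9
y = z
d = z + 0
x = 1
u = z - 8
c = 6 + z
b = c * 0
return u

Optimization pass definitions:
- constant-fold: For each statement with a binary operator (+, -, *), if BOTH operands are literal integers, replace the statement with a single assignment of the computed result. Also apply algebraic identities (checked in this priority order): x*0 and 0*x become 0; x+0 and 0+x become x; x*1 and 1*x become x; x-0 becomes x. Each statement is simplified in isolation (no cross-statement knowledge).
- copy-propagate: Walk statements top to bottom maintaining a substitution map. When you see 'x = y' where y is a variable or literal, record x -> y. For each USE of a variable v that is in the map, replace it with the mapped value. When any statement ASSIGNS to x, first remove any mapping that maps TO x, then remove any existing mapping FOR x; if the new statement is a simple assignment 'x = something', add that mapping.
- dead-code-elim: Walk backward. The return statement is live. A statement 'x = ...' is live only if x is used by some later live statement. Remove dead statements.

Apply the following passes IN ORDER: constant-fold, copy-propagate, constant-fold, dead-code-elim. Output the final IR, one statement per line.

Answer: u = 1
return u

Derivation:
Initial IR:
  z = 9
  y = z
  d = z + 0
  x = 1
  u = z - 8
  c = 6 + z
  b = c * 0
  return u
After constant-fold (8 stmts):
  z = 9
  y = z
  d = z
  x = 1
  u = z - 8
  c = 6 + z
  b = 0
  return u
After copy-propagate (8 stmts):
  z = 9
  y = 9
  d = 9
  x = 1
  u = 9 - 8
  c = 6 + 9
  b = 0
  return u
After constant-fold (8 stmts):
  z = 9
  y = 9
  d = 9
  x = 1
  u = 1
  c = 15
  b = 0
  return u
After dead-code-elim (2 stmts):
  u = 1
  return u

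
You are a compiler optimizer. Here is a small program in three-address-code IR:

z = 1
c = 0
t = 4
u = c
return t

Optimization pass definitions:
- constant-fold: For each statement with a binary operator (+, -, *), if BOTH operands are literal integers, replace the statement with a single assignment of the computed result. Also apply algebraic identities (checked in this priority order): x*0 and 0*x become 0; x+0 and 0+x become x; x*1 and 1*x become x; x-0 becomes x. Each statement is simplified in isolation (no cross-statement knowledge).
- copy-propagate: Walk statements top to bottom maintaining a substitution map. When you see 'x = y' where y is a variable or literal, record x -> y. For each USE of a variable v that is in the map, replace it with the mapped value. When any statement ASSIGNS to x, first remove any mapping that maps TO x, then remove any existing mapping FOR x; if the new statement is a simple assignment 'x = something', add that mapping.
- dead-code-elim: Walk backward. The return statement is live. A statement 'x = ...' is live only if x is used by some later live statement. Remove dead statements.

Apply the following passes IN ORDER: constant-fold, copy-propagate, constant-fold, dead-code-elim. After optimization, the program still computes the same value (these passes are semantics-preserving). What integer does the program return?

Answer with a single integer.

Answer: 4

Derivation:
Initial IR:
  z = 1
  c = 0
  t = 4
  u = c
  return t
After constant-fold (5 stmts):
  z = 1
  c = 0
  t = 4
  u = c
  return t
After copy-propagate (5 stmts):
  z = 1
  c = 0
  t = 4
  u = 0
  return 4
After constant-fold (5 stmts):
  z = 1
  c = 0
  t = 4
  u = 0
  return 4
After dead-code-elim (1 stmts):
  return 4
Evaluate:
  z = 1  =>  z = 1
  c = 0  =>  c = 0
  t = 4  =>  t = 4
  u = c  =>  u = 0
  return t = 4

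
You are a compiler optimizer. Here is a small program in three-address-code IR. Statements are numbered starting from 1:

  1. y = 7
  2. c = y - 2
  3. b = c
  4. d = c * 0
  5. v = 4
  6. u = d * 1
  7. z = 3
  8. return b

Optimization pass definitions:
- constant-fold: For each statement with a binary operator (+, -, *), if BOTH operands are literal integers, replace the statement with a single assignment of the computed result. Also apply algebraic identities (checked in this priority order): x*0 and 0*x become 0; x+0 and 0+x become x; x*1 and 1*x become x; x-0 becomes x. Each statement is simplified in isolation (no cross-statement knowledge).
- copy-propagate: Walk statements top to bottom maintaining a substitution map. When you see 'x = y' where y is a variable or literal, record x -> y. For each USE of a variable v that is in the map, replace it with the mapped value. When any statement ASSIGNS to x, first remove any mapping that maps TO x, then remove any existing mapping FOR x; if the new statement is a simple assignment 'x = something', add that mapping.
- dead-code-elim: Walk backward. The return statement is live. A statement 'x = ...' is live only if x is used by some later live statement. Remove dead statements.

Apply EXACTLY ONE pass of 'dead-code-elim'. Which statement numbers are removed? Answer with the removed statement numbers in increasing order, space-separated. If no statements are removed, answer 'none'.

Backward liveness scan:
Stmt 1 'y = 7': KEEP (y is live); live-in = []
Stmt 2 'c = y - 2': KEEP (c is live); live-in = ['y']
Stmt 3 'b = c': KEEP (b is live); live-in = ['c']
Stmt 4 'd = c * 0': DEAD (d not in live set ['b'])
Stmt 5 'v = 4': DEAD (v not in live set ['b'])
Stmt 6 'u = d * 1': DEAD (u not in live set ['b'])
Stmt 7 'z = 3': DEAD (z not in live set ['b'])
Stmt 8 'return b': KEEP (return); live-in = ['b']
Removed statement numbers: [4, 5, 6, 7]
Surviving IR:
  y = 7
  c = y - 2
  b = c
  return b

Answer: 4 5 6 7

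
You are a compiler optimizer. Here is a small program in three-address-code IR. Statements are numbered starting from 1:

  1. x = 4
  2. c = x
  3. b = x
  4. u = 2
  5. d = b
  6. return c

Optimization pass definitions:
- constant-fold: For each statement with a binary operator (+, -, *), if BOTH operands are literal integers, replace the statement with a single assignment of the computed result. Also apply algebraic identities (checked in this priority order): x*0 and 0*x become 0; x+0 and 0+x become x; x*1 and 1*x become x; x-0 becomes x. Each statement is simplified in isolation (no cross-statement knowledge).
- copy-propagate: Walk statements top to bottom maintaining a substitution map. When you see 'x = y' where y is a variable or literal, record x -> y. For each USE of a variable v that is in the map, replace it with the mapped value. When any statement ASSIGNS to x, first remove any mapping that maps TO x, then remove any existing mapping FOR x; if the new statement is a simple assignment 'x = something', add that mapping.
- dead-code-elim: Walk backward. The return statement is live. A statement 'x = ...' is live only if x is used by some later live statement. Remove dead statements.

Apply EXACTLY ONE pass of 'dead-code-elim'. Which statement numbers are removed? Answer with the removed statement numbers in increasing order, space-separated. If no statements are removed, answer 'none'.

Answer: 3 4 5

Derivation:
Backward liveness scan:
Stmt 1 'x = 4': KEEP (x is live); live-in = []
Stmt 2 'c = x': KEEP (c is live); live-in = ['x']
Stmt 3 'b = x': DEAD (b not in live set ['c'])
Stmt 4 'u = 2': DEAD (u not in live set ['c'])
Stmt 5 'd = b': DEAD (d not in live set ['c'])
Stmt 6 'return c': KEEP (return); live-in = ['c']
Removed statement numbers: [3, 4, 5]
Surviving IR:
  x = 4
  c = x
  return c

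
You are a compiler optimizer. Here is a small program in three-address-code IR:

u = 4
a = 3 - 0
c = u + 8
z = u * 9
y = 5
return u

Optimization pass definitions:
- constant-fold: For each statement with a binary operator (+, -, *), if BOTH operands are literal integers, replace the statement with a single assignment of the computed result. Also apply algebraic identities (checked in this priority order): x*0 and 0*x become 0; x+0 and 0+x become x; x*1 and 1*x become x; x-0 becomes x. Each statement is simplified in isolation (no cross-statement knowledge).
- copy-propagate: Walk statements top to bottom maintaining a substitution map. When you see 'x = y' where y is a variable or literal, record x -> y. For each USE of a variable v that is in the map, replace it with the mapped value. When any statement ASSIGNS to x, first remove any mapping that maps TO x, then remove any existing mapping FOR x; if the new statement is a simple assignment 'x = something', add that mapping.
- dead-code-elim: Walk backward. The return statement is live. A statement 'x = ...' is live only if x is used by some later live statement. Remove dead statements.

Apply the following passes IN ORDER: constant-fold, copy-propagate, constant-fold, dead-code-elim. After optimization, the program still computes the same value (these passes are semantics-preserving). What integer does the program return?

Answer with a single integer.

Answer: 4

Derivation:
Initial IR:
  u = 4
  a = 3 - 0
  c = u + 8
  z = u * 9
  y = 5
  return u
After constant-fold (6 stmts):
  u = 4
  a = 3
  c = u + 8
  z = u * 9
  y = 5
  return u
After copy-propagate (6 stmts):
  u = 4
  a = 3
  c = 4 + 8
  z = 4 * 9
  y = 5
  return 4
After constant-fold (6 stmts):
  u = 4
  a = 3
  c = 12
  z = 36
  y = 5
  return 4
After dead-code-elim (1 stmts):
  return 4
Evaluate:
  u = 4  =>  u = 4
  a = 3 - 0  =>  a = 3
  c = u + 8  =>  c = 12
  z = u * 9  =>  z = 36
  y = 5  =>  y = 5
  return u = 4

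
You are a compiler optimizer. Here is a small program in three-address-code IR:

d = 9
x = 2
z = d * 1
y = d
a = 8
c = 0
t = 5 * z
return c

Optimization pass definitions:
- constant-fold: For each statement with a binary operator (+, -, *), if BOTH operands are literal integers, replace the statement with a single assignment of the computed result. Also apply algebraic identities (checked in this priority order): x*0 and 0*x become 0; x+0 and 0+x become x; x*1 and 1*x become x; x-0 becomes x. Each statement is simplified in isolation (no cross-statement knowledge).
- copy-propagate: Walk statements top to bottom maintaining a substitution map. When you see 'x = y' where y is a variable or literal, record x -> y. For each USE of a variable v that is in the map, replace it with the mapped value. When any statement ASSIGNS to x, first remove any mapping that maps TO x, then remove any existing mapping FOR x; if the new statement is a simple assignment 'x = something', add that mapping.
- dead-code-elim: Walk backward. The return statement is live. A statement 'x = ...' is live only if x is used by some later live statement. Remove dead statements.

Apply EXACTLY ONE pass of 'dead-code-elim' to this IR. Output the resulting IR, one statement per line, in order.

Answer: c = 0
return c

Derivation:
Applying dead-code-elim statement-by-statement:
  [8] return c  -> KEEP (return); live=['c']
  [7] t = 5 * z  -> DEAD (t not live)
  [6] c = 0  -> KEEP; live=[]
  [5] a = 8  -> DEAD (a not live)
  [4] y = d  -> DEAD (y not live)
  [3] z = d * 1  -> DEAD (z not live)
  [2] x = 2  -> DEAD (x not live)
  [1] d = 9  -> DEAD (d not live)
Result (2 stmts):
  c = 0
  return c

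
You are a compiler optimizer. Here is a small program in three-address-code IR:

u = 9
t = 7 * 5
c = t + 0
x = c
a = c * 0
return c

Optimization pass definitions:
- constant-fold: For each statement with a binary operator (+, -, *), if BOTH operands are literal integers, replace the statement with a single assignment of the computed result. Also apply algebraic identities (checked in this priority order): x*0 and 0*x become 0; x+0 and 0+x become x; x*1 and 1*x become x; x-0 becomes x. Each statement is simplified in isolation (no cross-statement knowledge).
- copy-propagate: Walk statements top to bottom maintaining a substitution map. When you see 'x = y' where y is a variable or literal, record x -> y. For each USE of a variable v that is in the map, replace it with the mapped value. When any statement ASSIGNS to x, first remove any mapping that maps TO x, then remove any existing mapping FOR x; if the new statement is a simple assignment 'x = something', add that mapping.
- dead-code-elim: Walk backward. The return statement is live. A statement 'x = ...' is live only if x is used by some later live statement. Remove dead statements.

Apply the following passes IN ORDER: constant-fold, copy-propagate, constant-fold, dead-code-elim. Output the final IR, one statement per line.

Initial IR:
  u = 9
  t = 7 * 5
  c = t + 0
  x = c
  a = c * 0
  return c
After constant-fold (6 stmts):
  u = 9
  t = 35
  c = t
  x = c
  a = 0
  return c
After copy-propagate (6 stmts):
  u = 9
  t = 35
  c = 35
  x = 35
  a = 0
  return 35
After constant-fold (6 stmts):
  u = 9
  t = 35
  c = 35
  x = 35
  a = 0
  return 35
After dead-code-elim (1 stmts):
  return 35

Answer: return 35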